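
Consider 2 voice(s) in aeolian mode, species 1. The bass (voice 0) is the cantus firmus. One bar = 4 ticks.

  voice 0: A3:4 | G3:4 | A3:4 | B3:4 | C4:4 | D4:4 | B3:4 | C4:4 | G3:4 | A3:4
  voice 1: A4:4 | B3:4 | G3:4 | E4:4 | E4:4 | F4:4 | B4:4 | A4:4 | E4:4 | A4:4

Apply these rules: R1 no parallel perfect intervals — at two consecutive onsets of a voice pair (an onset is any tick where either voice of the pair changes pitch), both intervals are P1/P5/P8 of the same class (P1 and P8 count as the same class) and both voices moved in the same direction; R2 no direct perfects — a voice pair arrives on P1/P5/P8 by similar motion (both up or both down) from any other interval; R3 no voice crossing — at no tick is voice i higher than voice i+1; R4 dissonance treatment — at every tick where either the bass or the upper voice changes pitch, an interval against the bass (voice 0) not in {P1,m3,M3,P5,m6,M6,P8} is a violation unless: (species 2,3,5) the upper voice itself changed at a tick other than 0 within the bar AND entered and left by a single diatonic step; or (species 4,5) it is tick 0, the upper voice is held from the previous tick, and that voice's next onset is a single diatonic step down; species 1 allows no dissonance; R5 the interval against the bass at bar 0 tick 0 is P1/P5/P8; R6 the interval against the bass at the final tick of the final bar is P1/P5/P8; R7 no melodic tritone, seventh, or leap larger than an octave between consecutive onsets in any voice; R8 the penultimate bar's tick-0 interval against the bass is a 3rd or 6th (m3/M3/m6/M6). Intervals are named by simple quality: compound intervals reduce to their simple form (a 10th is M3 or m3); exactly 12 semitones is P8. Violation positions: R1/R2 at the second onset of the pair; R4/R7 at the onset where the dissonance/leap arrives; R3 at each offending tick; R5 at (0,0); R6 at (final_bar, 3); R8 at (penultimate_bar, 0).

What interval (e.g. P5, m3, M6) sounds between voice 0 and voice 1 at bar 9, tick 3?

voice 0=A3 voice 1=A4 -> P8

P8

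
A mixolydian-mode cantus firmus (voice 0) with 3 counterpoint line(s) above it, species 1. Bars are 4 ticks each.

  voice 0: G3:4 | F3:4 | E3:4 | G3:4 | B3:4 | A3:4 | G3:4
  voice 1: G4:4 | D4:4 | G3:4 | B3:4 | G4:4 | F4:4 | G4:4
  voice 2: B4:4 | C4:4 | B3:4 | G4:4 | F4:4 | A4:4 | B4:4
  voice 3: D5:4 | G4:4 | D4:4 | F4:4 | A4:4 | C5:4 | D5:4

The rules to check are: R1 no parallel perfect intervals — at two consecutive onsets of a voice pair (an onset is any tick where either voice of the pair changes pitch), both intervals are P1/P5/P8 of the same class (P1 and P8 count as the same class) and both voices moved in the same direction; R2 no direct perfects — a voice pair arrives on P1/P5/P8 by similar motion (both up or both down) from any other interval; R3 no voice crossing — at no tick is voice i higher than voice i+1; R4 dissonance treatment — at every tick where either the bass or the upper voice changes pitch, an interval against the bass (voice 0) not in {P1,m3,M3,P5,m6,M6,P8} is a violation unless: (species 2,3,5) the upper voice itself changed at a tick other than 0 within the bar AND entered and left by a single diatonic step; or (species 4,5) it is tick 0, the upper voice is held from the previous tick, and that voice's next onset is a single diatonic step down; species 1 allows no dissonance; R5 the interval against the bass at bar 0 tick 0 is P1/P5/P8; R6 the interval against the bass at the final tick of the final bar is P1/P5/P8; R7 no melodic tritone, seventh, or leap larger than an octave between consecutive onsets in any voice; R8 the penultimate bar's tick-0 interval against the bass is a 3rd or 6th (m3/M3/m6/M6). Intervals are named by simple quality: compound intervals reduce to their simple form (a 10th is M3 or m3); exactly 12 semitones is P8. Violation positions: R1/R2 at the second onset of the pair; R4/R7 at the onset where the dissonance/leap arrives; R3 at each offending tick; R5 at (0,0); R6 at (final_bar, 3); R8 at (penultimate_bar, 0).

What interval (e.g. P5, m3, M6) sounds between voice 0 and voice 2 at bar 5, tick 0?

P8

voice 0=A3 voice 2=A4 -> P8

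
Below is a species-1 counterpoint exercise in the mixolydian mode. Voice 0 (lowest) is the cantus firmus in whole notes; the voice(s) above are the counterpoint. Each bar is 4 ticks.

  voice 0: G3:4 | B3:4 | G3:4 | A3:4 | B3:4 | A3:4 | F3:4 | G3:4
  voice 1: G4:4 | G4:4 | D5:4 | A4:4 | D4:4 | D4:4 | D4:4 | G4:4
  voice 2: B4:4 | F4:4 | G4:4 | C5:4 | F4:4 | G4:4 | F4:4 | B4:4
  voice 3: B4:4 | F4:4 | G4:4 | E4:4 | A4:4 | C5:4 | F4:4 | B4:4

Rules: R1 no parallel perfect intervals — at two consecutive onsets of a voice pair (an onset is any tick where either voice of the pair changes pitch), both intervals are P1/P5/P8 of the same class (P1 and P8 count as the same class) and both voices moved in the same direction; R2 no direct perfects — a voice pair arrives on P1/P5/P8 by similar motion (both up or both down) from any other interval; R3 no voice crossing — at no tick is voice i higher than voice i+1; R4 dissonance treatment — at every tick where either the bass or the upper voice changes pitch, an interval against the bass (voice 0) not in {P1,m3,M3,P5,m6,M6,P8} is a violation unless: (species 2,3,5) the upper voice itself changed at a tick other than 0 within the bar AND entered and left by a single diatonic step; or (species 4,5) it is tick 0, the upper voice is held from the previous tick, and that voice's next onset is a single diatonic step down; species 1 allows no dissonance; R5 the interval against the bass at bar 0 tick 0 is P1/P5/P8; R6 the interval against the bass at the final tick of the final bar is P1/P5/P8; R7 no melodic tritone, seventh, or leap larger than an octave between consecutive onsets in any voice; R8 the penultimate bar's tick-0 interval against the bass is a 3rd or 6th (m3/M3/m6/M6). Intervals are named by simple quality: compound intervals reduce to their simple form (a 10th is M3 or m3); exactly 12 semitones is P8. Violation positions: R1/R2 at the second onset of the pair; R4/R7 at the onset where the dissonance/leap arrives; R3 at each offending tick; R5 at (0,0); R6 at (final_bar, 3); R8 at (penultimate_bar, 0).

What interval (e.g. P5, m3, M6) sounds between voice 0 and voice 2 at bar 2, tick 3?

voice 0=G3 voice 2=G4 -> P8

P8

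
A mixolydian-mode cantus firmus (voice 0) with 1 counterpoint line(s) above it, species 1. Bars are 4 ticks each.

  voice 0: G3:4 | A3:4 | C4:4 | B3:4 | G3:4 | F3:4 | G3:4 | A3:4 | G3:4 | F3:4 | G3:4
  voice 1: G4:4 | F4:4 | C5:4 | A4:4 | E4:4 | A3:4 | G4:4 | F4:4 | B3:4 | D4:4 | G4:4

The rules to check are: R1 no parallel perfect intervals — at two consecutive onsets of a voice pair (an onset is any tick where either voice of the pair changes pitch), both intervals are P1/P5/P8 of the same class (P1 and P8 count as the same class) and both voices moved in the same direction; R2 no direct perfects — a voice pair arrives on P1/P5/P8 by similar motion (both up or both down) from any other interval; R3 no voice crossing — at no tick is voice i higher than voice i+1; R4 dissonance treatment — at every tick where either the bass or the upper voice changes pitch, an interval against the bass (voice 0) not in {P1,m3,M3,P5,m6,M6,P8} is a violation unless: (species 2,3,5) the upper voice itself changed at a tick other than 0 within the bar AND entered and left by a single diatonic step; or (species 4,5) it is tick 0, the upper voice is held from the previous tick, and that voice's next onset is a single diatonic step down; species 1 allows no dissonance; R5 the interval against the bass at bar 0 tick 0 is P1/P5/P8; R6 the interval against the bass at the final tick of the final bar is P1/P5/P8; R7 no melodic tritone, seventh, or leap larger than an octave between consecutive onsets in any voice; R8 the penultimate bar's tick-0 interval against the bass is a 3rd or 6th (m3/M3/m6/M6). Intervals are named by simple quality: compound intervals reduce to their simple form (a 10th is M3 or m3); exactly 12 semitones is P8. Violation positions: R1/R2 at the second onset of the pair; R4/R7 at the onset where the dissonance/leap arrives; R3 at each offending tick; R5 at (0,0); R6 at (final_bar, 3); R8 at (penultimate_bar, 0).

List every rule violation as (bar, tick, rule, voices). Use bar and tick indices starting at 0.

bar 0: v0=G3 v1=G4 downbeat P8
bar 1: v0=A3 v1=F4 downbeat m6
bar 2: v0=C4 v1=C5 downbeat P8
bar 3: v0=B3 v1=A4 downbeat m7
bar 4: v0=G3 v1=E4 downbeat M6
bar 5: v0=F3 v1=A3 downbeat M3
bar 6: v0=G3 v1=G4 downbeat P8
bar 7: v0=A3 v1=F4 downbeat m6
bar 8: v0=G3 v1=B3 downbeat M3
bar 9: v0=F3 v1=D4 downbeat M6
bar 10: v0=G3 v1=G4 downbeat P8
  -> R2 @ bar 2 tick 0 v(0, 1): A3/F4 m6 -> C4/C5 P8 similar
  -> R4 @ bar 3 tick 0 v(0, 1): B3/A4 m7 untreated
  -> R2 @ bar 6 tick 0 v(0, 1): F3/A3 M3 -> G3/G4 P8 similar
  -> R7 @ bar 6 tick 0 v(1,): A3->G4 leap 10st
  -> R7 @ bar 8 tick 0 v(1,): F4->B3 leap 6st
  -> R2 @ bar 10 tick 0 v(0, 1): F3/D4 M6 -> G3/G4 P8 similar

(2, 0, R2, (0, 1))
(3, 0, R4, (0, 1))
(6, 0, R2, (0, 1))
(6, 0, R7, (1,))
(8, 0, R7, (1,))
(10, 0, R2, (0, 1))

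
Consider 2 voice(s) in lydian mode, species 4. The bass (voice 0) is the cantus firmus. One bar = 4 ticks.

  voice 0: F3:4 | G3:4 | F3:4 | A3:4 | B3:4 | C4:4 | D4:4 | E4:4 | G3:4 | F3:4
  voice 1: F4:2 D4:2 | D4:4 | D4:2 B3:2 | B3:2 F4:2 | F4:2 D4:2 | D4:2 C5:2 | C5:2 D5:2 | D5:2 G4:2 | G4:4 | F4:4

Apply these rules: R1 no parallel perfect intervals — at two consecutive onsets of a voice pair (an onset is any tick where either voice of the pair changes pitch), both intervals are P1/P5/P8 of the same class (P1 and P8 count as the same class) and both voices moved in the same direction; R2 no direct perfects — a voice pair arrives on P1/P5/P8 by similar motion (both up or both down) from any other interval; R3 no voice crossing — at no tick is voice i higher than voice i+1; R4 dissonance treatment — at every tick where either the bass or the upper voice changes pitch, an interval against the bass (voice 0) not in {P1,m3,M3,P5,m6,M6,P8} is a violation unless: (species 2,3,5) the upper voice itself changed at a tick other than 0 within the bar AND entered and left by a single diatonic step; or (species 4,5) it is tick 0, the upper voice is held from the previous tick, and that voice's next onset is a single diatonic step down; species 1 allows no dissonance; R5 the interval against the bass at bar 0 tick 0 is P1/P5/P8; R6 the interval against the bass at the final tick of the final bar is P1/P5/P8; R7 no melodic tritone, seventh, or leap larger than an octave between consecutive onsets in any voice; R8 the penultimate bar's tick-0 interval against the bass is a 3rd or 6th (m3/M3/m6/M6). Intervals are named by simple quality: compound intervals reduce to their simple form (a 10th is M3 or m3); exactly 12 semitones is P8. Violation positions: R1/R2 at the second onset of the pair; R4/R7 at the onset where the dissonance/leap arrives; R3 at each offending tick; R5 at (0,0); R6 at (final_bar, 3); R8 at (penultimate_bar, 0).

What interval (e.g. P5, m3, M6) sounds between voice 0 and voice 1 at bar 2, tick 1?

voice 0=F3 voice 1=D4 -> M6

M6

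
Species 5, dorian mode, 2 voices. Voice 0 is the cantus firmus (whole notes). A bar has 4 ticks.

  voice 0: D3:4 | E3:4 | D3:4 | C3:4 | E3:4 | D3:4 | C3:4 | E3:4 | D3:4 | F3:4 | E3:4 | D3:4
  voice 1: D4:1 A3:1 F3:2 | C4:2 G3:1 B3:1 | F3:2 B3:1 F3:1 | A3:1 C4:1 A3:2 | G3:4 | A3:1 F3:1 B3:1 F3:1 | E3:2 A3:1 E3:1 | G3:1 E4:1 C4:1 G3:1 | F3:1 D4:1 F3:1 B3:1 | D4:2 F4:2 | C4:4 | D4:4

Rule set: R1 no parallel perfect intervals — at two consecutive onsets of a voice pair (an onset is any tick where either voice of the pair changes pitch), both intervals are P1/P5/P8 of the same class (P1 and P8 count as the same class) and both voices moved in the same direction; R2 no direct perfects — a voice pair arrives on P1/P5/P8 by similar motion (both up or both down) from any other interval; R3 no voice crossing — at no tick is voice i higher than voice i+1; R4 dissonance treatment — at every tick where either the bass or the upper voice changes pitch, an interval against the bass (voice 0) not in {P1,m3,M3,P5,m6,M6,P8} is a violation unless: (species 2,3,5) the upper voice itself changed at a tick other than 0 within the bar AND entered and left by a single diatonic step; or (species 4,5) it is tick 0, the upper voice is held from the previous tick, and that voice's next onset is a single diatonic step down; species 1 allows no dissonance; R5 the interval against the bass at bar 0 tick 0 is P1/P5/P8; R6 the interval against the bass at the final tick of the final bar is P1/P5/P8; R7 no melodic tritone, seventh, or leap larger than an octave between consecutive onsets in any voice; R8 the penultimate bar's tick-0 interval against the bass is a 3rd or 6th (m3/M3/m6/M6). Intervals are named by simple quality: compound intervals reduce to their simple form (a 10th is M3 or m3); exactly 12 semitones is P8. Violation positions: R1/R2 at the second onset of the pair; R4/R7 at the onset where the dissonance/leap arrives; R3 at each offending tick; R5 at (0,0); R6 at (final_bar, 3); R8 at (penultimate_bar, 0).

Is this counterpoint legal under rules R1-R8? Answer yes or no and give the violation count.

bar 0: v0=D3 v1=D4 (P8)
bar 1: v0=E3 v1=C4 (m6)
bar 2: v0=D3 v1=F3 (m3)
bar 3: v0=C3 v1=A3 (M6)
bar 4: v0=E3 v1=G3 (m3)
bar 5: v0=D3 v1=A3 (P5)
bar 6: v0=C3 v1=E3 (M3)
bar 7: v0=E3 v1=G3 (m3)
bar 8: v0=D3 v1=F3 (m3)
bar 9: v0=F3 v1=D4 (M6)
bar 10: v0=E3 v1=C4 (m6)
bar 11: v0=D3 v1=D4 (P8)
  R7 @ bar2.0: B3->F3 leap 6st
  R7 @ bar2.2: F3->B3 leap 6st
  R7 @ bar2.3: B3->F3 leap 6st
  R7 @ bar5.2: F3->B3 leap 6st
  R7 @ bar5.3: B3->F3 leap 6st
  R7 @ bar8.3: F3->B3 leap 6st

No (6 violations)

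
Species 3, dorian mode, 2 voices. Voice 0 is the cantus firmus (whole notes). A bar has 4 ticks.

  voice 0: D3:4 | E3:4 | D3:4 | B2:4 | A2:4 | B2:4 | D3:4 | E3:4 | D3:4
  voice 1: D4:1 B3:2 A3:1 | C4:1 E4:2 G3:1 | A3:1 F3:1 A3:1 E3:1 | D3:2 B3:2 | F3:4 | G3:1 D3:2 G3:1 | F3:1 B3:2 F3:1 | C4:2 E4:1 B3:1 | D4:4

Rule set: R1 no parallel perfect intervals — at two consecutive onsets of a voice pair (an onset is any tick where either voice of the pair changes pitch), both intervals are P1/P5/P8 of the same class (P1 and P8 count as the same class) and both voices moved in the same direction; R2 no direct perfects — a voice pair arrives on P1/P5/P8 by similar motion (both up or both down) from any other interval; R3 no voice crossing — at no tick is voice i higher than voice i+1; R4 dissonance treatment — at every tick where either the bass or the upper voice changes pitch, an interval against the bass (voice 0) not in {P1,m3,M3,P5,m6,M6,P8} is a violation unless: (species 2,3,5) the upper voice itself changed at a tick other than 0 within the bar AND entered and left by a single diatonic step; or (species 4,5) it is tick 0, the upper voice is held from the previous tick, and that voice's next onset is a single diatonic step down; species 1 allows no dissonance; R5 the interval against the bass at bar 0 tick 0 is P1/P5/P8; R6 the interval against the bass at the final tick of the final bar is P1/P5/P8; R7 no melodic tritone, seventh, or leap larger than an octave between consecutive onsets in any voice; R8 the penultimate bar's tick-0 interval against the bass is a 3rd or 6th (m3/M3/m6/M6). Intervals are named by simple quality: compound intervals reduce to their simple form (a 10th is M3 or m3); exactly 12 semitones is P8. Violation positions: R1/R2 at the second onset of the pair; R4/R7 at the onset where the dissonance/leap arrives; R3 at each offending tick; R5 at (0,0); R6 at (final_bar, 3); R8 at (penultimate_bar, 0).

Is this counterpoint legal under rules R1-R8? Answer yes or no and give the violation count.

No (4 violations)

bar 0: v0=D3 v1=D4 (P8)
bar 1: v0=E3 v1=C4 (m6)
bar 2: v0=D3 v1=A3 (P5)
bar 3: v0=B2 v1=D3 (m3)
bar 4: v0=A2 v1=F3 (m6)
bar 5: v0=B2 v1=G3 (m6)
bar 6: v0=D3 v1=F3 (m3)
bar 7: v0=E3 v1=C4 (m6)
bar 8: v0=D3 v1=D4 (P8)
  R4 @ bar2.3: D3/E3 M2 untreated
  R7 @ bar4.0: B3->F3 leap 6st
  R7 @ bar6.1: F3->B3 leap 6st
  R7 @ bar6.3: B3->F3 leap 6st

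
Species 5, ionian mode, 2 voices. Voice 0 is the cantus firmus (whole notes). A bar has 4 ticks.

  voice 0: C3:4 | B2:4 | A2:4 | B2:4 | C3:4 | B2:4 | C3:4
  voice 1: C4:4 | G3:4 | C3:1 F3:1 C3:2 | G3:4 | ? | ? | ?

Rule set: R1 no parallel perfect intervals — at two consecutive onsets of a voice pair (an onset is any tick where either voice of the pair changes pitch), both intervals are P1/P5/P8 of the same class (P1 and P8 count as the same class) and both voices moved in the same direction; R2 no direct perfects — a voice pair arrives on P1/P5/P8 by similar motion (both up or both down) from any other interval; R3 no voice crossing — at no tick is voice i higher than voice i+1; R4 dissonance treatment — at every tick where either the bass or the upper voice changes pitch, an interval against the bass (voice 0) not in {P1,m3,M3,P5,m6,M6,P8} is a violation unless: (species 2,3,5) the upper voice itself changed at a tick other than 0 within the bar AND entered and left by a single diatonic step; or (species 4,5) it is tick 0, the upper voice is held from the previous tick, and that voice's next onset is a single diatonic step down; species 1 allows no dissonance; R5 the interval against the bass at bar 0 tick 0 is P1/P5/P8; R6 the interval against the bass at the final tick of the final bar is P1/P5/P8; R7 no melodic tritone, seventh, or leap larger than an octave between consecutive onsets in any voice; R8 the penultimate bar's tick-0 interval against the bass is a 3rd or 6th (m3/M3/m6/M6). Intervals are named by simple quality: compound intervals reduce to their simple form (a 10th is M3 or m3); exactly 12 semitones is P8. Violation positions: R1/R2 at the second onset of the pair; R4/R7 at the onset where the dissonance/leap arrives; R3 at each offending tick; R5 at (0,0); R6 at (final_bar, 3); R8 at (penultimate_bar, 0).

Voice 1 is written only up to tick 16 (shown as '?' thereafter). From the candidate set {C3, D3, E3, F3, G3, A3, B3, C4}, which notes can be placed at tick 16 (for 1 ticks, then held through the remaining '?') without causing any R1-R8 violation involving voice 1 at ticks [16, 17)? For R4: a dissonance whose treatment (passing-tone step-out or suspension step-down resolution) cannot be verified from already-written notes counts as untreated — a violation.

C3: legal
D3: violates R4
E3: legal
F3: violates R4
G3: legal
A3: legal
B3: violates R4
C4: violates R2

{A3, C3, E3, G3}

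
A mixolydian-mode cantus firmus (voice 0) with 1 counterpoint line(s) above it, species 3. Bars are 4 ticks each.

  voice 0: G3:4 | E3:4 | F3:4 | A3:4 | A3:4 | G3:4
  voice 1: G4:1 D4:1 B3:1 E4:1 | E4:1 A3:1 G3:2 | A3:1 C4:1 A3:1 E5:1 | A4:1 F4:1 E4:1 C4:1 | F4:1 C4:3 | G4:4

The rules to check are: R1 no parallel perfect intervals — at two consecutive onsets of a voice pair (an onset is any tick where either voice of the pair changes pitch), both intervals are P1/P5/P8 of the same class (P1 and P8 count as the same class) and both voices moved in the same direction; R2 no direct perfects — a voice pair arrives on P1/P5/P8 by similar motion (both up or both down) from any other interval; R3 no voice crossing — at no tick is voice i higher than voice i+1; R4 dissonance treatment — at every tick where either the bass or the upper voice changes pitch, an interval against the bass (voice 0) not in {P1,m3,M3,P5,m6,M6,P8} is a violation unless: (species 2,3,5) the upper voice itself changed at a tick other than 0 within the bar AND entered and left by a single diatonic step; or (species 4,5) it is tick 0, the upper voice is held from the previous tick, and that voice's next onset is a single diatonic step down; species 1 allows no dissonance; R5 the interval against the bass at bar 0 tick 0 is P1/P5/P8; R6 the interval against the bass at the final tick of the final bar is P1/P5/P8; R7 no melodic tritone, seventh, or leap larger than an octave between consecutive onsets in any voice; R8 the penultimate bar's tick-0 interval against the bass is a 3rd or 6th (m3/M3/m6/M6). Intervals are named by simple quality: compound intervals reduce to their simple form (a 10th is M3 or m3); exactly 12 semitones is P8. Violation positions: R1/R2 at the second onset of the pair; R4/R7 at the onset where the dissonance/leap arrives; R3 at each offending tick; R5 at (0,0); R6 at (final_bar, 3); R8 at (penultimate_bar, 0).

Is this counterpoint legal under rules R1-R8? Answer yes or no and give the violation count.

No (3 violations)

bar 0: v0=G3 v1=G4 (P8)
bar 1: v0=E3 v1=E4 (P8)
bar 2: v0=F3 v1=A3 (M3)
bar 3: v0=A3 v1=A4 (P8)
bar 4: v0=A3 v1=F4 (m6)
bar 5: v0=G3 v1=G4 (P8)
  R4 @ bar1.1: E3/A3 P4 untreated
  R4 @ bar2.3: F3/E5 M7 untreated
  R7 @ bar2.3: A3->E5 leap 19st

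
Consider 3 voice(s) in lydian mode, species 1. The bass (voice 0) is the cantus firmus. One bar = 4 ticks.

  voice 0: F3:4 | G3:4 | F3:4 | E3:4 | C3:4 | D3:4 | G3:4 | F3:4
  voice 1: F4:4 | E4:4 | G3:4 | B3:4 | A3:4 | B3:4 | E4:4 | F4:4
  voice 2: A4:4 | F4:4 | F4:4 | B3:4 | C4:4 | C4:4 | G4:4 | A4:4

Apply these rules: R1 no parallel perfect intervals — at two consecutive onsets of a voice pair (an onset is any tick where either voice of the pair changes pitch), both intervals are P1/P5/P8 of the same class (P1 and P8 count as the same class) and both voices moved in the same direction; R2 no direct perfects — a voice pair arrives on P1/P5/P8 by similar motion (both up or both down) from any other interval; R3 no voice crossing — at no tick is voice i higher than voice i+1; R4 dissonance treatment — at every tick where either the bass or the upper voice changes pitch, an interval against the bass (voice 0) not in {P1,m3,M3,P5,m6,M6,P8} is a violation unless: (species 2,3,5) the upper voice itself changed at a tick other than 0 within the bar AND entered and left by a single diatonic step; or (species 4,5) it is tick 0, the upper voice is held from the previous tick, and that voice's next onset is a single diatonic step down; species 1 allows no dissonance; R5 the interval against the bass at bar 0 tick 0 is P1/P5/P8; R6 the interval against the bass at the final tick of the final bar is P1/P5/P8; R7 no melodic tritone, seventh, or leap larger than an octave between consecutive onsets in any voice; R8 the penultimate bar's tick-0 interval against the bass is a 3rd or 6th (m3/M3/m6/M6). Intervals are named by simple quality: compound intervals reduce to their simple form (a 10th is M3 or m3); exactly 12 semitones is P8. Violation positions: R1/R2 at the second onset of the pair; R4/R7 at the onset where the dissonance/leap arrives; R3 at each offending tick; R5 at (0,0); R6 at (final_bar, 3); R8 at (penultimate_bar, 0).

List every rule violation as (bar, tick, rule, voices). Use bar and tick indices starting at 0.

bar 0: v0=F3 v1=F4 v2=A4 downbeat M3
bar 1: v0=G3 v1=E4 v2=F4 downbeat m7
bar 2: v0=F3 v1=G3 v2=F4 downbeat P8
bar 3: v0=E3 v1=B3 v2=B3 downbeat P5
bar 4: v0=C3 v1=A3 v2=C4 downbeat P8
bar 5: v0=D3 v1=B3 v2=C4 downbeat m7
bar 6: v0=G3 v1=E4 v2=G4 downbeat P8
bar 7: v0=F3 v1=F4 v2=A4 downbeat M3
  -> R5 @ bar 0 tick 0 v(0, 2): opens on M3
  -> R4 @ bar 1 tick 0 v(0, 2): G3/F4 m7 untreated
  -> R4 @ bar 2 tick 0 v(0, 1): F3/G3 M2 untreated
  -> R2 @ bar 3 tick 0 v(0, 2): F3/F4 P8 -> E3/B3 P5 similar
  -> R7 @ bar 3 tick 0 v(2,): F4->B3 leap 6st
  -> R4 @ bar 5 tick 0 v(0, 2): D3/C4 m7 untreated
  -> R2 @ bar 6 tick 0 v(0, 2): D3/C4 m7 -> G3/G4 P8 similar
  -> R8 @ bar 6 tick 0 v(0, 2): penult P8 not 3rd/6th
  -> R6 @ bar 7 tick 3 v(0, 2): closes on M3

(0, 0, R5, (0, 2))
(1, 0, R4, (0, 2))
(2, 0, R4, (0, 1))
(3, 0, R2, (0, 2))
(3, 0, R7, (2,))
(5, 0, R4, (0, 2))
(6, 0, R2, (0, 2))
(6, 0, R8, (0, 2))
(7, 3, R6, (0, 2))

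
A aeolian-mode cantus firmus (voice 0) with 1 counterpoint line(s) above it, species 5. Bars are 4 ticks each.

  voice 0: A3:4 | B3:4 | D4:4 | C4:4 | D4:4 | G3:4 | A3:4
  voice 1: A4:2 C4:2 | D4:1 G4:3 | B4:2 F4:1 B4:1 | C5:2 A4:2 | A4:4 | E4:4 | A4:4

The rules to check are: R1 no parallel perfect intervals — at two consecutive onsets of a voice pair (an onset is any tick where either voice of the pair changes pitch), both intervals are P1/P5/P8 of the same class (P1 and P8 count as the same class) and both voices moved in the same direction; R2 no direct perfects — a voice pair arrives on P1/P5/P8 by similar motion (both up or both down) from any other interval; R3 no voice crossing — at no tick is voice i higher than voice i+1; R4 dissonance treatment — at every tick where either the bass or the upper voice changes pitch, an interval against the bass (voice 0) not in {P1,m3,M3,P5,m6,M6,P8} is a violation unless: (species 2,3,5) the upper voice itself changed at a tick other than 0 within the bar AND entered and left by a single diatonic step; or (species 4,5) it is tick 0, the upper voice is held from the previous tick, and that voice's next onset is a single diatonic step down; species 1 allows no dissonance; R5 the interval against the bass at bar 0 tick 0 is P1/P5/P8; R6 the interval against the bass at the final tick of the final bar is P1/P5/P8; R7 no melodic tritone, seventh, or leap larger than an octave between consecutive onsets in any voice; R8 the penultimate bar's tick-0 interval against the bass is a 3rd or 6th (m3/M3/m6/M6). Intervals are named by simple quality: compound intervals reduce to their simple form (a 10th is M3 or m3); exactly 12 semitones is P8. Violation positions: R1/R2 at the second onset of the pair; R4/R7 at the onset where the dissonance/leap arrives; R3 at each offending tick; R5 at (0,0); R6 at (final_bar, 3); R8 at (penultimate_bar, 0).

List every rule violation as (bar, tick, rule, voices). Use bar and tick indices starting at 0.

bar 0: v0=A3 v1=A4 downbeat P8
bar 1: v0=B3 v1=D4 downbeat m3
bar 2: v0=D4 v1=B4 downbeat M6
bar 3: v0=C4 v1=C5 downbeat P8
bar 4: v0=D4 v1=A4 downbeat P5
bar 5: v0=G3 v1=E4 downbeat M6
bar 6: v0=A3 v1=A4 downbeat P8
  -> R7 @ bar 2 tick 2 v(1,): B4->F4 leap 6st
  -> R7 @ bar 2 tick 3 v(1,): F4->B4 leap 6st
  -> R2 @ bar 6 tick 0 v(0, 1): G3/E4 M6 -> A3/A4 P8 similar

(2, 2, R7, (1,))
(2, 3, R7, (1,))
(6, 0, R2, (0, 1))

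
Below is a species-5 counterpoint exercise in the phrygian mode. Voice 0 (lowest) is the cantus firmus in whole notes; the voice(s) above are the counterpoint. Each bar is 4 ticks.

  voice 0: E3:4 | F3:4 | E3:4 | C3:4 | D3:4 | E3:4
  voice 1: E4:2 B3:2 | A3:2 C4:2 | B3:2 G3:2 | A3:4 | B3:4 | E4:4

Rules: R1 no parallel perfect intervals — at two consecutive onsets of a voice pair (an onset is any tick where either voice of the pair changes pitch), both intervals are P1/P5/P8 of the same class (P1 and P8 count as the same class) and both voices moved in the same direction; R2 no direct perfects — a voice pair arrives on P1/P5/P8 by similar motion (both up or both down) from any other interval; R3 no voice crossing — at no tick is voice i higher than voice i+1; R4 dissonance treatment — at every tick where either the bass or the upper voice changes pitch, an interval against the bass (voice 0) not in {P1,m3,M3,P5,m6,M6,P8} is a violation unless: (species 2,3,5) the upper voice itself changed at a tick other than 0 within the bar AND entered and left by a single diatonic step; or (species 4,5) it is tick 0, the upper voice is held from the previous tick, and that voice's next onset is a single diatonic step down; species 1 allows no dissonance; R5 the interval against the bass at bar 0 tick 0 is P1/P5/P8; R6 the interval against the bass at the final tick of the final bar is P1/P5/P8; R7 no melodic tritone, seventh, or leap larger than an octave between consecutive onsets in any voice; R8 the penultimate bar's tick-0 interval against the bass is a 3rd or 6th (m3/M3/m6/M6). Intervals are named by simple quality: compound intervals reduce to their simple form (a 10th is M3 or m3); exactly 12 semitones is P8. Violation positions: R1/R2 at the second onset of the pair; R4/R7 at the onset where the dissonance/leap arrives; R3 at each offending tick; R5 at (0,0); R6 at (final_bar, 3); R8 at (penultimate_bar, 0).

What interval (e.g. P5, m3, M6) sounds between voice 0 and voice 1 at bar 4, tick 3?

voice 0=D3 voice 1=B3 -> M6

M6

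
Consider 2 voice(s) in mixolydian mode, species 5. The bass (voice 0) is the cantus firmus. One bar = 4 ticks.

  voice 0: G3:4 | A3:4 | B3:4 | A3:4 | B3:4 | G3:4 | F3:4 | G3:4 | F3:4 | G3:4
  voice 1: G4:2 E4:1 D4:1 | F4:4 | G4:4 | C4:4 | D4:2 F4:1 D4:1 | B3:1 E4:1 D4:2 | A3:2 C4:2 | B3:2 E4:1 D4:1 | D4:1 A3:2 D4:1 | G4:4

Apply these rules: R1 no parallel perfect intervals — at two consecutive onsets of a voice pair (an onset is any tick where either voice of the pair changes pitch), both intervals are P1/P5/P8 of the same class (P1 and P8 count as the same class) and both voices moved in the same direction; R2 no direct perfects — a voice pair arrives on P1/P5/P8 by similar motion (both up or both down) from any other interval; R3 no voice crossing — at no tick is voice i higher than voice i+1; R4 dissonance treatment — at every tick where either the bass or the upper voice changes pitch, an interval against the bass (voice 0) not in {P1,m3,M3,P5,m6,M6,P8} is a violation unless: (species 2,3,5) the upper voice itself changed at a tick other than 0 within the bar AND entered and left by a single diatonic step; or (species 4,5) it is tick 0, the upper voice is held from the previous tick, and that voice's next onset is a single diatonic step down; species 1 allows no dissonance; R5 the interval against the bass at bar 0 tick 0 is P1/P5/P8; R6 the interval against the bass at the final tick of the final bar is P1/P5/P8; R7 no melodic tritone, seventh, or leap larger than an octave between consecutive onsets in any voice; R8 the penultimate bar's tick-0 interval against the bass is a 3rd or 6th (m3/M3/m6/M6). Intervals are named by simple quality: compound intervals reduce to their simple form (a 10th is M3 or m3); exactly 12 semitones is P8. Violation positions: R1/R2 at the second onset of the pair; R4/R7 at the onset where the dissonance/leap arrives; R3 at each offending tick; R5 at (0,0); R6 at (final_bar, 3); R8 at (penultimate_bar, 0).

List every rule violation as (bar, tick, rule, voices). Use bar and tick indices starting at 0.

(4, 2, R4, (0, 1))
(9, 0, R2, (0, 1))

bar 0: v0=G3 v1=G4 downbeat P8
bar 1: v0=A3 v1=F4 downbeat m6
bar 2: v0=B3 v1=G4 downbeat m6
bar 3: v0=A3 v1=C4 downbeat m3
bar 4: v0=B3 v1=D4 downbeat m3
bar 5: v0=G3 v1=B3 downbeat M3
bar 6: v0=F3 v1=A3 downbeat M3
bar 7: v0=G3 v1=B3 downbeat M3
bar 8: v0=F3 v1=D4 downbeat M6
bar 9: v0=G3 v1=G4 downbeat P8
  -> R4 @ bar 4 tick 2 v(0, 1): B3/F4 TT untreated
  -> R2 @ bar 9 tick 0 v(0, 1): F3/D4 M6 -> G3/G4 P8 similar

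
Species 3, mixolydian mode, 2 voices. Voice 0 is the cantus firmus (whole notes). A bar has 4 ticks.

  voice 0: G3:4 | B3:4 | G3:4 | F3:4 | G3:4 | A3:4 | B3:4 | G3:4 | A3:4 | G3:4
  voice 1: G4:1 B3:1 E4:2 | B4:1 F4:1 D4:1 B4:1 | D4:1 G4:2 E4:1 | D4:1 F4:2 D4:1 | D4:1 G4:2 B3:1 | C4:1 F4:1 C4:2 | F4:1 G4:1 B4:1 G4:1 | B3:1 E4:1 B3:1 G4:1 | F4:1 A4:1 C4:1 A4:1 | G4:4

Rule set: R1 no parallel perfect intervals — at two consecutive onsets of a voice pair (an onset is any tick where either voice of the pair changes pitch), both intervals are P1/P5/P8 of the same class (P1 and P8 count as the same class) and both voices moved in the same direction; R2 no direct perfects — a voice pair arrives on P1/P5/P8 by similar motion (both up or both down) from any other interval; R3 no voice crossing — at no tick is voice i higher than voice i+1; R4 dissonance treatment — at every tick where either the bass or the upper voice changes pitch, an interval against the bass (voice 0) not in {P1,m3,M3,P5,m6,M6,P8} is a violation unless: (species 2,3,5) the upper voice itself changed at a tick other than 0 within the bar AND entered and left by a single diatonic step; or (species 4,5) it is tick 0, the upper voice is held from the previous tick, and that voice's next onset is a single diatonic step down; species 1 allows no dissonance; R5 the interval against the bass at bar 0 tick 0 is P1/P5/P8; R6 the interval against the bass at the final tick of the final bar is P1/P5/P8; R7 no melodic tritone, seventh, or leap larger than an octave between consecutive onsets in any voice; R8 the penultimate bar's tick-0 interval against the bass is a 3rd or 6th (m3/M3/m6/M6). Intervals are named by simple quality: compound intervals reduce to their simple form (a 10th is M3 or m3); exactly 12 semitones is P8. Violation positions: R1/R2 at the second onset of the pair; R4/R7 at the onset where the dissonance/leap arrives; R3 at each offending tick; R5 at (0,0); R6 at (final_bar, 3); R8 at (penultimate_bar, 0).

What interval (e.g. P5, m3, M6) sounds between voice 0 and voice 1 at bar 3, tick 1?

voice 0=F3 voice 1=F4 -> P8

P8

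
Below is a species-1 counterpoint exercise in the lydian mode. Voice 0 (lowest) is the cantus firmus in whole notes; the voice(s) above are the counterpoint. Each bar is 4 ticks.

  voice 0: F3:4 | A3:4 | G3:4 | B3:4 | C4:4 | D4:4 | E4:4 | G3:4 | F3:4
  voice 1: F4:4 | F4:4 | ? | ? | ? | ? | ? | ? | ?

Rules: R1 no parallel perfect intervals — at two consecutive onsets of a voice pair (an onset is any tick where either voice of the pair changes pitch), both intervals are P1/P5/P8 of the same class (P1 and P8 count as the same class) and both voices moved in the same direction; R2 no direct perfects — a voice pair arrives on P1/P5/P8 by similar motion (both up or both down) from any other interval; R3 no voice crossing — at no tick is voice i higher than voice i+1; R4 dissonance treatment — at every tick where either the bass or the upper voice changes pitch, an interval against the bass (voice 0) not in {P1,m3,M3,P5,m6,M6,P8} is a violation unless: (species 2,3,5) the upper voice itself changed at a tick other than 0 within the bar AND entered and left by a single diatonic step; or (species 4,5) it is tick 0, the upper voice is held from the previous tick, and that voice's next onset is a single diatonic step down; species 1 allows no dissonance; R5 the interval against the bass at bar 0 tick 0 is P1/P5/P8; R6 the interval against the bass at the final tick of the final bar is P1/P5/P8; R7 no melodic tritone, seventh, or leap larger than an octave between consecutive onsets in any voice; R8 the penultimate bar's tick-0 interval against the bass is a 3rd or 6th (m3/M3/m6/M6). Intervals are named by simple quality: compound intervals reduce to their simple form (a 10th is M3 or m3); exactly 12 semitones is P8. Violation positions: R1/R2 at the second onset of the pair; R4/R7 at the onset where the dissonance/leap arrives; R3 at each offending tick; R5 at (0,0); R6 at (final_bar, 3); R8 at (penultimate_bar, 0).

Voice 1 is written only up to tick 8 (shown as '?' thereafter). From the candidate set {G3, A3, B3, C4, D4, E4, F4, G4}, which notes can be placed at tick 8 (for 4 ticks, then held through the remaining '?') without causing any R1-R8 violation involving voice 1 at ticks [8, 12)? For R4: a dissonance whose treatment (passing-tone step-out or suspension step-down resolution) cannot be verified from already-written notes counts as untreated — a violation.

{E4, G4}

G3: violates R2,R7
A3: violates R4
B3: violates R7
C4: violates R4
D4: violates R2
E4: legal
F4: violates R4
G4: legal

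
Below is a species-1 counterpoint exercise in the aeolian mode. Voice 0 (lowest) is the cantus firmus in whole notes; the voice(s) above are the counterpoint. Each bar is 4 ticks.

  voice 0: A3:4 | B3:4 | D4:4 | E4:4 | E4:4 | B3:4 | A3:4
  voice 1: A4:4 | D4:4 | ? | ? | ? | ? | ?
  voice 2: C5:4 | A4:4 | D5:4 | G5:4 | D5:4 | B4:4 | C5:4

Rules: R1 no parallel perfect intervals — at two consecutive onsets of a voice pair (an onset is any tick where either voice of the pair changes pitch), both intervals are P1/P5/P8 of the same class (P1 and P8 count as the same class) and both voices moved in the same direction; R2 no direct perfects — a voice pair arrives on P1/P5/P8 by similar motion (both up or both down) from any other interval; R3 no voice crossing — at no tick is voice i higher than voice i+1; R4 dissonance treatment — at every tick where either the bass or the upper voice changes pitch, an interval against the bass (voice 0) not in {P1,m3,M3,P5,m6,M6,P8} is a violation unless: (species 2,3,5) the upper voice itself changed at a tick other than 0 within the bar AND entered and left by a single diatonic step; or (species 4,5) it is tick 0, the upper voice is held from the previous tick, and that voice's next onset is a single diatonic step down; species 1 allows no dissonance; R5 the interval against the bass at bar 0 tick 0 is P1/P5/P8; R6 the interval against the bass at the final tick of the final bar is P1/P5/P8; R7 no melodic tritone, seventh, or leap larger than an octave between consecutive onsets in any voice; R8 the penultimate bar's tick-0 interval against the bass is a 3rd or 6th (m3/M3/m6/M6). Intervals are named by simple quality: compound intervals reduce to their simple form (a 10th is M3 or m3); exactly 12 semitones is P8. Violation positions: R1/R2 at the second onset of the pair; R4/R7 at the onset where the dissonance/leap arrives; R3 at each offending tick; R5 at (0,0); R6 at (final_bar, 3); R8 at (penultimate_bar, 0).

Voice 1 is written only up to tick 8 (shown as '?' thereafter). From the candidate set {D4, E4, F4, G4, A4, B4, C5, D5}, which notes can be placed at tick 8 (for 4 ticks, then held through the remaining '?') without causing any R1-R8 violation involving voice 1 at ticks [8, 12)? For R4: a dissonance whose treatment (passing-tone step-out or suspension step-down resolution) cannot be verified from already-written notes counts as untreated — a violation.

D4: legal
E4: violates R4
F4: legal
G4: violates R1,R4
A4: violates R2
B4: legal
C5: violates R4,R7
D5: violates R2

{B4, D4, F4}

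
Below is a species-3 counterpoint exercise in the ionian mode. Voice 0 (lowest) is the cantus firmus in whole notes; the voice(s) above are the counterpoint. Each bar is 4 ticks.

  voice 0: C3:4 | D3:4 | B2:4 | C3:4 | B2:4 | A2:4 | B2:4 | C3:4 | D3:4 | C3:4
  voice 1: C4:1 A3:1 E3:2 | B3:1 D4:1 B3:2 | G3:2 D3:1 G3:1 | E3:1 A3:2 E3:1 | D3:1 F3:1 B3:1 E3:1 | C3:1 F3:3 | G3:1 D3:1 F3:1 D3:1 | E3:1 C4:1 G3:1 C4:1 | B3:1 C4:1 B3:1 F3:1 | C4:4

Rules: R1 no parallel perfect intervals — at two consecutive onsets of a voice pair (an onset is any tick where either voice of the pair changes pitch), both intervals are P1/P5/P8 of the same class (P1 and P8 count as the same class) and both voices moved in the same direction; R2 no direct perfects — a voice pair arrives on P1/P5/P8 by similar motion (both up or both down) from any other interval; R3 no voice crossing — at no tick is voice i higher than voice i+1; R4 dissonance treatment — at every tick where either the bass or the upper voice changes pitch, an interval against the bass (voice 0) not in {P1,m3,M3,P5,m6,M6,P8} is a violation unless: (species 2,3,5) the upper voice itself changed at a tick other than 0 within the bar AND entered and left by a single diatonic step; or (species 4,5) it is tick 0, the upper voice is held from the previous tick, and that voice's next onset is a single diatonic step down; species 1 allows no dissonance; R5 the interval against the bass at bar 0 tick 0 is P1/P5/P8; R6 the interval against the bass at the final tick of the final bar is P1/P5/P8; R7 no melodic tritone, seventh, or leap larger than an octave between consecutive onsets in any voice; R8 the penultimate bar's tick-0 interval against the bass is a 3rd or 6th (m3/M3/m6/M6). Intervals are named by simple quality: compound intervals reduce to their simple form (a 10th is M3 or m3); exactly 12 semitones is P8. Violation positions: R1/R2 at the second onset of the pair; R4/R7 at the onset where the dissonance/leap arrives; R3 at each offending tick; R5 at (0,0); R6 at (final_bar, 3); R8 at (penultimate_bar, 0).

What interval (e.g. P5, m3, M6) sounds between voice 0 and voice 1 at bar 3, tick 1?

M6

voice 0=C3 voice 1=A3 -> M6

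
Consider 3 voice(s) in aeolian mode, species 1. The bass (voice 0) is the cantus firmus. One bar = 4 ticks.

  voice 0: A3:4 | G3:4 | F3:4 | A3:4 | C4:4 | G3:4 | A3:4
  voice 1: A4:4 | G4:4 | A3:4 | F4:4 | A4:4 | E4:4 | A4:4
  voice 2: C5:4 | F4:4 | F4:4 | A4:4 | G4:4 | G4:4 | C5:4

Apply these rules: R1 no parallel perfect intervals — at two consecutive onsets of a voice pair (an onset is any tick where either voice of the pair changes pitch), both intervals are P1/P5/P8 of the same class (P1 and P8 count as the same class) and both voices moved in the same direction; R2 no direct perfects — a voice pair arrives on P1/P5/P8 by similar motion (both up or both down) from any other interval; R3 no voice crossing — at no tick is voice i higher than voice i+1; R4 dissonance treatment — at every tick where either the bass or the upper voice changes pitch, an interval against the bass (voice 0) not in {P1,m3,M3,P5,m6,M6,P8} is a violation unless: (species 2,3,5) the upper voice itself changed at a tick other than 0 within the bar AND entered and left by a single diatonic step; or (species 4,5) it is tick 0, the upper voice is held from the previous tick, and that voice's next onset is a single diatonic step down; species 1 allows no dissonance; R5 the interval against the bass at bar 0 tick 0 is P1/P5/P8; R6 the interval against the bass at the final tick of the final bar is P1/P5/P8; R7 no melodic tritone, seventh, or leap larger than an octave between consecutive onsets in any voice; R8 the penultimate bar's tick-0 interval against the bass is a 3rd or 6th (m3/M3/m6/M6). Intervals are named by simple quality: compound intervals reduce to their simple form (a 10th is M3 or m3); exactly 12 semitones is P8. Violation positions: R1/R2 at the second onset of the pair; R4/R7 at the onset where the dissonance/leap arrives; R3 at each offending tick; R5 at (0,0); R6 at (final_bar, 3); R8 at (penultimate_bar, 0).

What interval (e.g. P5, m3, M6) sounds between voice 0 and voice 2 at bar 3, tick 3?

voice 0=A3 voice 2=A4 -> P8

P8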